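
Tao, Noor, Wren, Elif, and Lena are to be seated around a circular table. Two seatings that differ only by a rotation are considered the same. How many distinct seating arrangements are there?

24

Seat Tao anywhere (absorbing the rotational symmetry), then permute the other 4: (4)! = 24.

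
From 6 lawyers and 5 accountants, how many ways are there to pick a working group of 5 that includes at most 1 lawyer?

31

Split by how many lawyers are chosen (0 through 1).
Sum: C(6,0)·C(5,5) + C(6,1)·C(5,4) = 1 + 30 = 31.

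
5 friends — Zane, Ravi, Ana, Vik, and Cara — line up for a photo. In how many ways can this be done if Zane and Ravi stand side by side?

Glue Zane and Ravi into one block (2 internal orders), leaving 4 units to arrange in a row.
That gives 2 × 4! = 2 × 24 = 48.

48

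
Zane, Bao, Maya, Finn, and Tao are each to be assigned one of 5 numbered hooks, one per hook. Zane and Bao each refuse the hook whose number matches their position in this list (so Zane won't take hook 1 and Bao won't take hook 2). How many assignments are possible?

78

Let Aᵢ (for i ∈ {1, 2}) be the placements that put person i in their forbidden hook. Any j of these fix j positions, leaving (5−j)! ways to fill the rest, and there are C(2,j) ways to pick which j.
By inclusion–exclusion, the number of valid placements is Σ_{j=0}^{2} (−1)^j C(2,j)·(5−j)!.
Computing: 120 − 48 + 6 = 78.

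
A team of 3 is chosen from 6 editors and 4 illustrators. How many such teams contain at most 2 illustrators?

Split by how many illustrators are chosen (0 through 2).
Sum: C(4,0)·C(6,3) + C(4,1)·C(6,2) + C(4,2)·C(6,1) = 20 + 60 + 36 = 116.

116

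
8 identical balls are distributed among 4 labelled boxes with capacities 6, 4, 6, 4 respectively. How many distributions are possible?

Ignoring the caps, the number of non-negative solutions to x_1+…+x_4 = 8 is C(11,3) = 165.
Subtract solutions that violate a single cap (substitute x_i' = x_i − (cap_i+1)): x_1 ≥ 7 gives C(4,3) = 4; x_2 ≥ 5 gives C(6,3) = 20; x_3 ≥ 7 gives C(4,3) = 4; x_4 ≥ 5 gives C(6,3) = 20. Together 48.
No two caps can be exceeded simultaneously, so the pair terms are all 0.
By inclusion–exclusion the count is 165 − 48 + 0 = 117.

117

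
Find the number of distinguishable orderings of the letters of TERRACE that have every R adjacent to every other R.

Treat the 2 copies of R as a single block. The multiset to arrange is then {RR, A, C, E, E, T}, 6 items in all.
That gives (6)!/(2!) = 360 arrangements.

360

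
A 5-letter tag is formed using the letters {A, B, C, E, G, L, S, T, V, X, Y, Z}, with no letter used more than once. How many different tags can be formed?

95040

With no repetition, fill the 5 letters in order: 12 choices, then 11, down to 8.
12 × 11 × 10 × 9 × 8 = 95040.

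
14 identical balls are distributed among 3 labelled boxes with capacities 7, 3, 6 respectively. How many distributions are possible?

Without the upper bounds there are C(16,2) = 120 ways to split 14 among 3 boxes.
Subtract solutions that violate a single cap (substitute x_i' = x_i − (cap_i+1)): x_1 ≥ 8 gives C(8,2) = 28; x_2 ≥ 4 gives C(12,2) = 66; x_3 ≥ 7 gives C(9,2) = 36. Together 130.
Add back pairs where two caps are both exceeded: 6 + 0 + 10 = 16.
By inclusion–exclusion the count is 120 − 130 + 16 = 6.

6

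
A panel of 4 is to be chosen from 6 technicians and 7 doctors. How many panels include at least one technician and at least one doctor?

665

With no constraint there are C(13,4) = 715 possible selections.
Selections missing a whole group: no technicians → C(7,4) = 35; no doctors → C(6,4) = 15.
Both groups omitted at once is impossible, so 715 − 50 = 665.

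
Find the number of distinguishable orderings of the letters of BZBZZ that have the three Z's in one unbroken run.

3

Treat the 3 copies of Z as a single block. The multiset to arrange is then {ZZZ, B, B}, 3 items in all.
That gives (3)!/(2!) = 3 arrangements.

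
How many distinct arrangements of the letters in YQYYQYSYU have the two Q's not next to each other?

1176

There are 9!/(5!·2!) = 1512 arrangements of YQYYQYSYU in total.
If the two Q's are adjacent, glue them into one block, leaving 8 items to arrange: (8)!/(5!) = 336 ways.
Subtracting, 1512 − 336 = 1176 arrangements keep the Q's apart.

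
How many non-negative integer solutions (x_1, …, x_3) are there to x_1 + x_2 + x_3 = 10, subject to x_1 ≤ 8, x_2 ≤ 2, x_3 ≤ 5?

15

Ignoring the caps, the number of non-negative solutions to x_1+…+x_3 = 10 is C(12,2) = 66.
Subtract solutions that violate a single cap (substitute x_i' = x_i − (cap_i+1)): x_1 ≥ 9 gives C(3,2) = 3; x_2 ≥ 3 gives C(9,2) = 36; x_3 ≥ 6 gives C(6,2) = 15. Together 54.
Add back pairs where two caps are both exceeded: 0 + 0 + 3 = 3.
By inclusion–exclusion the count is 66 − 54 + 3 = 15.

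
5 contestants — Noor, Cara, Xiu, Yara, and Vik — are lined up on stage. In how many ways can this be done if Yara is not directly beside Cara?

72

Of the 5! = 120 arrangements, those with Yara and Cara adjacent number 2 × 4! = 48 (treat the pair as a block with 2 internal orders).
So 120 − 48 = 72 arrangements keep them apart.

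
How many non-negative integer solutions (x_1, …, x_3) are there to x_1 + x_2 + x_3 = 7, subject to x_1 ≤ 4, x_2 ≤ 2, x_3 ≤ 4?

9

By stars and bars, unrestricted non-negative solutions to x_1+…+x_3 = 7 number C(7+2,2) = 36.
Subtract solutions that violate a single cap (substitute x_i' = x_i − (cap_i+1)): x_1 ≥ 5 gives C(4,2) = 6; x_2 ≥ 3 gives C(6,2) = 15; x_3 ≥ 5 gives C(4,2) = 6. Together 27.
No two caps can be exceeded simultaneously, so the pair terms are all 0.
By inclusion–exclusion the count is 36 − 27 + 0 = 9.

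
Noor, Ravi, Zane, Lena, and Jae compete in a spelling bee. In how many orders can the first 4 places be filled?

120

This is an ordered selection of 4 from 5: P(5,4).
That gives 5 × 4 × 3 × 2 = 120.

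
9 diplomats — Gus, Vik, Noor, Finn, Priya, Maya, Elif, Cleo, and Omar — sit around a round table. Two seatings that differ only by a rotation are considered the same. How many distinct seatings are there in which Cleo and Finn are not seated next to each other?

30240

All circular seatings of 9 people number (8)! = 40320.
Those with Cleo next to Finn: fuse the pair into one unit and seat 8 units around a circle — 2·(7)! = 10080.
Subtracting, 40320 − 10080 = 30240.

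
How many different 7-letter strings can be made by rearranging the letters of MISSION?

1260

The 7 letters of MISSION have repeats: I appearing twice and S appearing twice.
Dividing 7! = 5040 by 2!·2! = 4 for the repeated letters gives 1260.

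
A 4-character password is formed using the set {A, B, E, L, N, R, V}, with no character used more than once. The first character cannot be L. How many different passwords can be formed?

720

The first character has 7−1 = 6 choices (anything except L).
The remaining 3 characters are filled from the other 6 symbols without repetition: 6 × 5 × 4 = 120.
Total: 6 × 120 = 720.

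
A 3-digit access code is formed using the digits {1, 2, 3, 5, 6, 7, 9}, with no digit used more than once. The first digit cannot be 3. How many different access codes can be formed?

180

The first digit has 7−1 = 6 choices (anything except 3).
The remaining 2 digits are filled from the other 6 symbols without repetition: 6 × 5 = 30.
Total: 6 × 30 = 180.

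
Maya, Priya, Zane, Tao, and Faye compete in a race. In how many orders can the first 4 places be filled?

There are 5 choices for 1st place, 4 for 2nd, and so on down to 2 for position 4.
That gives 5 × 4 × 3 × 2 = 120.

120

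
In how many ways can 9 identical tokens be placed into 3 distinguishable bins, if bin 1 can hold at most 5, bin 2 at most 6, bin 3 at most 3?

By stars and bars, unrestricted non-negative solutions to x_1+…+x_3 = 9 number C(9+2,2) = 55.
Subtract solutions that violate a single cap (substitute x_i' = x_i − (cap_i+1)): x_1 ≥ 6 gives C(5,2) = 10; x_2 ≥ 7 gives C(4,2) = 6; x_3 ≥ 4 gives C(7,2) = 21. Together 37.
No two caps can be exceeded simultaneously, so the pair terms are all 0.
By inclusion–exclusion the count is 55 − 37 + 0 = 18.

18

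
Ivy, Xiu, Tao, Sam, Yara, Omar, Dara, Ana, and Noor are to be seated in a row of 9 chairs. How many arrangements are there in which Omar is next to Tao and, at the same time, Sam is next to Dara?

Treat {Omar,Tao} as one block (2 orders) and {Sam,Dara} as another (2 orders).
That leaves 7 units to arrange: 2 × 2 × 7! = 4 × 5040 = 20160.

20160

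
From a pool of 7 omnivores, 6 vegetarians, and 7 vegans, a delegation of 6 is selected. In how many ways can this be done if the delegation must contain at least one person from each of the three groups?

32340

With no constraint there are C(20,6) = 38760 possible selections.
Selections missing a whole group: no omnivores → C(13,6) = 1716; no vegetarians → C(14,6) = 3003; no vegans → C(13,6) = 1716.
Add back selections omitting two groups (i.e. drawn from a single group): C(7,6) + C(6,6) + C(7,6) = 15.
By inclusion–exclusion: 38760 − 6435 + 15 = 32340.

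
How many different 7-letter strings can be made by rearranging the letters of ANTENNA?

420

ANTENNA has 7 letters with A appearing twice and N appearing 3 times.
Dividing 7! = 5040 by 3!·2! = 12 for the repeated letters gives 420.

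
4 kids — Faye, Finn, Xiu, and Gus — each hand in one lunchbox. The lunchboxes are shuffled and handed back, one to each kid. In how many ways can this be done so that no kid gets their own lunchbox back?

9

This is the derangement count D_4: permutations of 4 items with no fixed point.
By inclusion–exclusion this is Σ_{j=0}^{4} (−1)^j C(4,j)·(4−j)!.
Computing: 24 − 24 + 12 − 4 + 1 = 9.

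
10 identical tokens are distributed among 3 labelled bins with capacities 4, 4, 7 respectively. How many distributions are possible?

Ignoring the caps, the number of non-negative solutions to x_1+…+x_3 = 10 is C(12,2) = 66.
Subtract solutions that violate a single cap (substitute x_i' = x_i − (cap_i+1)): x_1 ≥ 5 gives C(7,2) = 21; x_2 ≥ 5 gives C(7,2) = 21; x_3 ≥ 8 gives C(4,2) = 6. Together 48.
Add back pairs where two caps are both exceeded: 1 + 0 + 0 = 1.
By inclusion–exclusion the count is 66 − 48 + 1 = 19.

19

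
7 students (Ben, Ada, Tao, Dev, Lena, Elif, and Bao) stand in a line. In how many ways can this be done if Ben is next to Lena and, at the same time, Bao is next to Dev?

480

Treat {Ben,Lena} as one block (2 orders) and {Bao,Dev} as another (2 orders).
That leaves 5 units to arrange: 2 × 2 × 5! = 4 × 120 = 480.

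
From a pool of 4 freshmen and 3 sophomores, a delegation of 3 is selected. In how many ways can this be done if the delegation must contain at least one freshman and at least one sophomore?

30

Unrestricted: C(7,3) = 35 ways to pick any 3 of the 7.
Selections missing a whole group: no freshmen → C(3,3) = 1; no sophomores → C(4,3) = 4.
Both groups omitted at once is impossible, so 35 − 5 = 30.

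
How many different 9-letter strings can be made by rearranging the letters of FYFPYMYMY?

3780

Letter multiplicities in FYFPYMYMY: F×2, M×2, P×1, Y×4.
So there are 9! / (4!·2!·2!) = 3780 distinguishable arrangements.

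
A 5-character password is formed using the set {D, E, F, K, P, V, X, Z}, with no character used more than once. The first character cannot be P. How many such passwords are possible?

5880

The first character has 8−1 = 7 choices (anything except P).
The remaining 4 characters are filled from the other 7 symbols without repetition: 7 × 6 × 5 × 4 = 840.
Total: 7 × 840 = 5880.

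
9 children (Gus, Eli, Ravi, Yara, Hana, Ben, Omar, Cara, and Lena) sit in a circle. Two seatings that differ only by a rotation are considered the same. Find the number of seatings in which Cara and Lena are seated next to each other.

Treat {Cara, Lena} as one unit (2 internal orders) and seat the resulting 8 units around the table: (7)! circular arrangements.
So 2 × (7)! = 2 × 5040 = 10080.

10080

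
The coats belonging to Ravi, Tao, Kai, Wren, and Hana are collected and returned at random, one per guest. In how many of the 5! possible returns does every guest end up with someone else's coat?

This is the derangement count D_5: permutations of 5 items with no fixed point.
By inclusion–exclusion this is Σ_{j=0}^{5} (−1)^j C(5,j)·(5−j)!.
Computing: 120 − 120 + 60 − 20 + 5 − 1 = 44.

44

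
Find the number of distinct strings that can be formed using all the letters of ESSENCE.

420

ESSENCE has 7 letters with E appearing 3 times and S appearing twice.
The number of distinct arrangements is 7!/(3!·2!) = 5040/12 = 420.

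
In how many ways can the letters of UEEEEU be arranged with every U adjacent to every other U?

Treat the 2 copies of U as a single block. The multiset to arrange is then {UU, E, E, E, E}, 5 items in all.
That gives (5)!/(4!) = 5 arrangements.

5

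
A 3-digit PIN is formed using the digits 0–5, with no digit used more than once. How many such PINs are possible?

120

This is a permutation of 3 out of 6: P(6,3) = 6!/3!.
That product is 6 × 5 × 4 = 120.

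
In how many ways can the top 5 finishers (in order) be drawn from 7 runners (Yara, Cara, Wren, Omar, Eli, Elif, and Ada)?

There are 7 choices for 1st place, 6 for 2nd, and so on down to 3 for position 5.
That gives 7 × 6 × 5 × 4 × 3 = 2520.

2520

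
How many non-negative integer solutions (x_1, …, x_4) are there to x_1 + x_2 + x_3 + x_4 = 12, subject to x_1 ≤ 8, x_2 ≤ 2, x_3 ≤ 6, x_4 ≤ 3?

By stars and bars, unrestricted non-negative solutions to x_1+…+x_4 = 12 number C(12+3,3) = 455.
Subtract solutions that violate a single cap (substitute x_i' = x_i − (cap_i+1)): x_1 ≥ 9 gives C(6,3) = 20; x_2 ≥ 3 gives C(12,3) = 220; x_3 ≥ 7 gives C(8,3) = 56; x_4 ≥ 4 gives C(11,3) = 165. Together 461.
Add back pairs where two caps are both exceeded: 1 + 0 + 0 + 10 + 56 + 4 = 71.
By inclusion–exclusion the count is 455 − 461 + 71 = 65.

65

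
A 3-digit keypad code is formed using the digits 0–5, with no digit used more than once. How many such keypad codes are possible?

Choose and order 3 of the 6 symbols: the first digit has 6 options, the next 5, then 4.
That product is 6 × 5 × 4 = 120.

120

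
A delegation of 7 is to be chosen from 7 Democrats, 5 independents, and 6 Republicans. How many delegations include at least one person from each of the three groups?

With no constraint there are C(18,7) = 31824 possible selections.
Subtract selections that omit an entire group: no Democrats → C(11,7) = 330; no independents → C(13,7) = 1716; no Republicans → C(12,7) = 792.
Add back selections omitting two groups (i.e. drawn from a single group): C(7,7) + C(5,7) + C(6,7) = 1.
By inclusion–exclusion: 31824 − 2838 + 1 = 28987.

28987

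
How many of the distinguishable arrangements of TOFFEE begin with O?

30

With the first slot taken by O, it remains to arrange the other 5 letters (TFFEE).
Those 5 letters have E appearing twice and F appearing twice, giving (5)!/(2!·2!) = 30.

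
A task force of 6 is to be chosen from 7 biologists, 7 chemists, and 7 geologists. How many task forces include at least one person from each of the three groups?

With no constraint there are C(21,6) = 54264 possible selections.
Subtract selections that omit an entire group: no biologists → C(14,6) = 3003; no chemists → C(14,6) = 3003; no geologists → C(14,6) = 3003.
Add back selections omitting two groups (i.e. drawn from a single group): C(7,6) + C(7,6) + C(7,6) = 21.
By inclusion–exclusion: 54264 − 9009 + 21 = 45276.

45276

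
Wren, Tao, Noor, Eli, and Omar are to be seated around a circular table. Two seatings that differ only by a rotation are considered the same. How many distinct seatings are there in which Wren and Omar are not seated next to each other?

Without the restriction there are (4)! = 24 seatings.
Those with Wren next to Omar: fuse the pair into one unit and seat 4 units around a circle — 2·(3)! = 12.
Subtracting, 24 − 12 = 12.

12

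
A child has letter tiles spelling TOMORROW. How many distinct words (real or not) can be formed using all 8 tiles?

3360

The 8 letters of TOMORROW have repeats: O appearing 3 times and R appearing twice.
The number of distinct arrangements is 8!/(3!·2!) = 40320/12 = 3360.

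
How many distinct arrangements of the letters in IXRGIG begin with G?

60

With the first slot taken by G, it remains to arrange the other 5 letters (IXRIG).
Those 5 letters have I appearing twice, giving (5)!/(2!) = 60.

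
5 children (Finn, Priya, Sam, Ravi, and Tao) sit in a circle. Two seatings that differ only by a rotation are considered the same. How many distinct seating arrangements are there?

Seat Finn anywhere (absorbing the rotational symmetry), then permute the other 4: (4)! = 24.

24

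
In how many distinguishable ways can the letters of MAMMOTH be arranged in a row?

840

The 7 letters of MAMMOTH have repeats: M appearing 3 times.
So there are 7! / (3!) = 840 distinguishable arrangements.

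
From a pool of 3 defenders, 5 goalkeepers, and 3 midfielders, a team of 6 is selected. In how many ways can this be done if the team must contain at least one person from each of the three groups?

Unrestricted: C(11,6) = 462 ways to pick any 6 of the 11.
Selections missing a whole group: no defenders → C(8,6) = 28; no goalkeepers → C(6,6) = 1; no midfielders → C(8,6) = 28.
Add back selections omitting two groups (i.e. drawn from a single group): C(3,6) + C(5,6) + C(3,6) = 0.
By inclusion–exclusion: 462 − 57 + 0 = 405.

405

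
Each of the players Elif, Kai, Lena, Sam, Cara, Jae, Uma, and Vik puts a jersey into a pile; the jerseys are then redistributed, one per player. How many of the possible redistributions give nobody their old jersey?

Count assignments avoiding every fixed point. For any j of the 8 players fixed to their old jersey, the other 8−j can be arranged in (8−j)! ways.
By inclusion–exclusion this is Σ_{j=0}^{8} (−1)^j C(8,j)·(8−j)!.
Computing: 40320 − 40320 + 20160 − 6720 + 1680 − 336 + 56 − 8 + 1 = 14833.

14833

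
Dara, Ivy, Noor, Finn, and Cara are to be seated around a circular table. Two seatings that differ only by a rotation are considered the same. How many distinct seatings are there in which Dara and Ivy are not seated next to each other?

Without the restriction there are (4)! = 24 seatings.
Seatings with Dara beside Ivy: treat them as a block with 2 internal orders, giving 2 × (3)! = 12.
Subtracting, 24 − 12 = 12.

12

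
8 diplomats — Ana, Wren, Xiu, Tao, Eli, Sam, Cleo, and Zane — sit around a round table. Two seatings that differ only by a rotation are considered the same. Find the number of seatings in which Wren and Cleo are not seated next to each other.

All circular seatings of 8 people number (7)! = 5040.
Those with Wren next to Cleo: fuse the pair into one unit and seat 7 units around a circle — 2·(6)! = 1440.
Subtracting, 5040 − 1440 = 3600.

3600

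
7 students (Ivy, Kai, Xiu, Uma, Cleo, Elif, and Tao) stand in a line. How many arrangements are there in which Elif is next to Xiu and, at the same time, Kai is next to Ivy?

Treat {Elif,Xiu} as one block (2 orders) and {Kai,Ivy} as another (2 orders).
That leaves 5 units to arrange: 2 × 2 × 5! = 4 × 120 = 480.

480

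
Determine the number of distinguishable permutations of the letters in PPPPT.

Letter multiplicities in PPPPT: P×4, T×1.
So there are 5! / (4!) = 5 distinguishable arrangements.

5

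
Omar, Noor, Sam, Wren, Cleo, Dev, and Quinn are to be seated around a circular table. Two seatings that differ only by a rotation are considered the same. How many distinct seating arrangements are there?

720

Around a circle, 7 distinct people have 7!/7 = (6)! = 720 rotationally distinct seatings.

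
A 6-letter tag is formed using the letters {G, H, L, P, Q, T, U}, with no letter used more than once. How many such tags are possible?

This is a permutation of 6 out of 7: P(7,6) = 7!/1!.
7 × 6 × 5 × 4 × 3 × 2 = 5040.

5040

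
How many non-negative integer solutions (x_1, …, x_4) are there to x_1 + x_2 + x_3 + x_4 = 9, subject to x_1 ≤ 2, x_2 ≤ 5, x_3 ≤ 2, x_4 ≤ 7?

50

By stars and bars, unrestricted non-negative solutions to x_1+…+x_4 = 9 number C(9+3,3) = 220.
Subtract solutions that violate a single cap (substitute x_i' = x_i − (cap_i+1)): x_1 ≥ 3 gives C(9,3) = 84; x_2 ≥ 6 gives C(6,3) = 20; x_3 ≥ 3 gives C(9,3) = 84; x_4 ≥ 8 gives C(4,3) = 4. Together 192.
Add back pairs where two caps are both exceeded: 1 + 20 + 0 + 1 + 0 + 0 = 22.
By inclusion–exclusion the count is 220 − 192 + 22 = 50.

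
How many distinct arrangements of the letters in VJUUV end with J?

6

With the last slot taken by J, it remains to arrange the other 4 letters (VUUV).
Those 4 letters have U appearing twice and V appearing twice, giving (4)!/(2!·2!) = 6.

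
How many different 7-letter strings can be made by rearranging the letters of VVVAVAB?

105

The 7 letters of VVVAVAB have repeats: A appearing twice and V appearing 4 times.
The number of distinct arrangements is 7!/(4!·2!) = 5040/48 = 105.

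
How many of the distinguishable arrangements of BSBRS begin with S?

With the first slot taken by S, it remains to arrange the other 4 letters (BBRS).
Those 4 letters have B appearing twice, giving (4)!/(2!) = 12.

12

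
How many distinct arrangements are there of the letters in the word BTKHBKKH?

BTKHBKKH has 8 letters with B appearing twice, H appearing twice, and K appearing 3 times.
Dividing 8! = 40320 by 3!·2!·2! = 24 for the repeated letters gives 1680.

1680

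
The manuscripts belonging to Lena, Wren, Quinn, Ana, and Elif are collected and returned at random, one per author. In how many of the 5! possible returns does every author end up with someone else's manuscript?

44

Let Aᵢ be the assignments in which author i gets their own manuscript. We want the size of the complement of A₁∪…∪A_5.
By inclusion–exclusion this is Σ_{j=0}^{5} (−1)^j C(5,j)·(5−j)!.
Computing: 120 − 120 + 60 − 20 + 5 − 1 = 44.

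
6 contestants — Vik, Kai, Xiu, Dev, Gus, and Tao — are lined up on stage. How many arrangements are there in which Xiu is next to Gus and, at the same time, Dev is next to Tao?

Treat {Xiu,Gus} as one block (2 orders) and {Dev,Tao} as another (2 orders).
That leaves 4 units to arrange: 2 × 2 × 4! = 4 × 24 = 96.

96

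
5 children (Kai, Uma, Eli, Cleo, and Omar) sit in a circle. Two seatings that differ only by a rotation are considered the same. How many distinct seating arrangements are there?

24

Seat Kai anywhere (absorbing the rotational symmetry), then permute the other 4: (4)! = 24.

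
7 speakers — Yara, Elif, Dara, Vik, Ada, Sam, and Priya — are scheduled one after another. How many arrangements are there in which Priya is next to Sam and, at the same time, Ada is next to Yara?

Treat {Priya,Sam} as one block (2 orders) and {Ada,Yara} as another (2 orders).
That leaves 5 units to arrange: 2 × 2 × 5! = 4 × 120 = 480.

480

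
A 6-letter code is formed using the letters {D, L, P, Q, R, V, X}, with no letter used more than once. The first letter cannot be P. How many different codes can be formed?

The first letter has 7−1 = 6 choices (anything except P).
The remaining 5 letters are filled from the other 6 symbols without repetition: 6 × 5 × 4 × 3 × 2 = 720.
Total: 6 × 720 = 4320.

4320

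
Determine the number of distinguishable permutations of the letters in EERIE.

20

The 5 letters of EERIE have repeats: E appearing 3 times.
Dividing 5! = 120 by 3! = 6 for the repeated letters gives 20.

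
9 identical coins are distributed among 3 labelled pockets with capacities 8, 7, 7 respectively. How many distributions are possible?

Without the upper bounds there are C(11,2) = 55 ways to split 9 among 3 pockets.
Subtract solutions that violate a single cap (substitute x_i' = x_i − (cap_i+1)): x_1 ≥ 9 gives C(2,2) = 1; x_2 ≥ 8 gives C(3,2) = 3; x_3 ≥ 8 gives C(3,2) = 3. Together 7.
No two caps can be exceeded simultaneously, so the pair terms are all 0.
By inclusion–exclusion the count is 55 − 7 + 0 = 48.

48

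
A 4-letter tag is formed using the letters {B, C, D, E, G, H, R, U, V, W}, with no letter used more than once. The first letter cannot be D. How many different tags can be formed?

The first letter has 10−1 = 9 choices (anything except D).
The remaining 3 letters are filled from the other 9 symbols without repetition: 9 × 8 × 7 = 504.
Total: 9 × 504 = 4536.

4536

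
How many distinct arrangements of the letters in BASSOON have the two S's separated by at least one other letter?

Total arrangements of BASSOON: 7!/(2!·2!) = 1260.
Arrangements with the S's together: treat SS as one letter, giving (6)!/(2!) = 360.
Hence 1260 − 360 = 900.

900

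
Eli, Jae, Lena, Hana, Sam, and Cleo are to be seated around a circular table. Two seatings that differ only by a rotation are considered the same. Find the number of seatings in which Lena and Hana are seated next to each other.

Treat {Lena, Hana} as one unit (2 internal orders) and seat the resulting 5 units around the table: (4)! circular arrangements.
So 2 × (4)! = 2 × 24 = 48.

48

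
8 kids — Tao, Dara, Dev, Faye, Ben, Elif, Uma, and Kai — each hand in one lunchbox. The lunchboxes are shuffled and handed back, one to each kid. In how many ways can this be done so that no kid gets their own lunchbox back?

14833

Count assignments avoiding every fixed point. For any j of the 8 kids fixed to their own lunchbox, the other 8−j can be arranged in (8−j)! ways.
By inclusion–exclusion this is Σ_{j=0}^{8} (−1)^j C(8,j)·(8−j)!.
Computing: 40320 − 40320 + 20160 − 6720 + 1680 − 336 + 56 − 8 + 1 = 14833.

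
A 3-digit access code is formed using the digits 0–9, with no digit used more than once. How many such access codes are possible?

With no repetition, fill the 3 digits in order: 10 choices, then 9, down to 8.
10 × 9 × 8 = 720.

720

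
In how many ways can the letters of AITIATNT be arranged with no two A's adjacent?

1260

Total arrangements of AITIATNT: 8!/(3!·2!·2!) = 1680.
Arrangements with the A's together: treat AA as one letter, giving (7)!/(3!·2!) = 420.
Subtracting, 1680 − 420 = 1260 arrangements keep the A's apart.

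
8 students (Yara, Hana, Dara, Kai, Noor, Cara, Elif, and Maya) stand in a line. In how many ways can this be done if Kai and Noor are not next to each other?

30240

There are 8! = 40320 arrangements in all. If Kai and Noor are adjacent, merging them into one block gives 2·(7)! = 10080 arrangements.
So 40320 − 10080 = 30240 arrangements keep them apart.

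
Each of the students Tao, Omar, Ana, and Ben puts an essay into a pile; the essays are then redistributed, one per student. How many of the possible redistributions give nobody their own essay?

9

This is the derangement count D_4: permutations of 4 items with no fixed point.
By inclusion–exclusion this is Σ_{j=0}^{4} (−1)^j C(4,j)·(4−j)!.
Computing: 24 − 24 + 12 − 4 + 1 = 9.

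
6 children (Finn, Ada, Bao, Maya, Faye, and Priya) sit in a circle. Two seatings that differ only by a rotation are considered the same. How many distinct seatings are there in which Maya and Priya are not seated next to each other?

Without the restriction there are (5)! = 120 seatings.
Seatings with Maya beside Priya: treat them as a block with 2 internal orders, giving 2 × (4)! = 48.
Subtracting, 120 − 48 = 72.

72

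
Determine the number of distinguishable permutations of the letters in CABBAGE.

1260

Letter multiplicities in CABBAGE: A×2, B×2, C×1, E×1, G×1.
Dividing 7! = 5040 by 2!·2! = 4 for the repeated letters gives 1260.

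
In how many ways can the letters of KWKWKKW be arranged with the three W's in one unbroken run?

5

Treat the 3 copies of W as a single block. The multiset to arrange is then {WWW, K, K, K, K}, 5 items in all.
That gives (5)!/(4!) = 5 arrangements.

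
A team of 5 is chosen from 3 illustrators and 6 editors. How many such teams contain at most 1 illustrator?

51

Split by how many illustrators are chosen (0 through 1).
Sum: C(3,0)·C(6,5) + C(3,1)·C(6,4) = 6 + 45 = 51.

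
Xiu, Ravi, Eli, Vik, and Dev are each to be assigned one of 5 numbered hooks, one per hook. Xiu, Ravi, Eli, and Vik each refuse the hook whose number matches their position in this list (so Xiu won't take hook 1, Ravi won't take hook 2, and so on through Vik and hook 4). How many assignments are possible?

53

Let Aᵢ (for 1 ≤ i ≤ 4) be the placements that put person i in their forbidden hook. Any j of these fix j positions, leaving (5−j)! ways to fill the rest, and there are C(4,j) ways to pick which j.
By inclusion–exclusion, the number of valid placements is Σ_{j=0}^{4} (−1)^j C(4,j)·(5−j)!.
Computing: 120 − 96 + 36 − 8 + 1 = 53.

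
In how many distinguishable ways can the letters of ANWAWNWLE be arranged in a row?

The 9 letters of ANWAWNWLE have repeats: A appearing twice, N appearing twice, and W appearing 3 times.
Dividing 9! = 362880 by 3!·2!·2! = 24 for the repeated letters gives 15120.

15120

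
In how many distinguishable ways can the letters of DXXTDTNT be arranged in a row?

1680

Letter multiplicities in DXXTDTNT: D×2, N×1, T×3, X×2.
Dividing 8! = 40320 by 3!·2!·2! = 24 for the repeated letters gives 1680.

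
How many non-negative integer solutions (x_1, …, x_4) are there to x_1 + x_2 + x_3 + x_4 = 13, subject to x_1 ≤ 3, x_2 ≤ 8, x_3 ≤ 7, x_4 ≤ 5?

154

By stars and bars, unrestricted non-negative solutions to x_1+…+x_4 = 13 number C(13+3,3) = 560.
Subtract solutions that violate a single cap (substitute x_i' = x_i − (cap_i+1)): x_1 ≥ 4 gives C(12,3) = 220; x_2 ≥ 9 gives C(7,3) = 35; x_3 ≥ 8 gives C(8,3) = 56; x_4 ≥ 6 gives C(10,3) = 120. Together 431.
Add back pairs where two caps are both exceeded: 1 + 4 + 20 + 0 + 0 + 0 = 25.
By inclusion–exclusion the count is 560 − 431 + 25 = 154.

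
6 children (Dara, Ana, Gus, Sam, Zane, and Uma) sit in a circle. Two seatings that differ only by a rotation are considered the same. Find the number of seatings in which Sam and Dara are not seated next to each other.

Without the restriction there are (5)! = 120 seatings.
Those with Sam next to Dara: fuse the pair into one unit and seat 5 units around a circle — 2·(4)! = 48.
Subtracting, 120 − 48 = 72.

72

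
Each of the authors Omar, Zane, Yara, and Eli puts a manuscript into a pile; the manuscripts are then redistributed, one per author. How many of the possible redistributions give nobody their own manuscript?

9

Count assignments avoiding every fixed point. For any j of the 4 authors fixed to their own manuscript, the other 4−j can be arranged in (4−j)! ways.
By inclusion–exclusion this is Σ_{j=0}^{4} (−1)^j C(4,j)·(4−j)!.
Computing: 24 − 24 + 12 − 4 + 1 = 9.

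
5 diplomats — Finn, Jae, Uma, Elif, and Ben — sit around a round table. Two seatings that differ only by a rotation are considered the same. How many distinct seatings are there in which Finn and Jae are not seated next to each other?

Without the restriction there are (4)! = 24 seatings.
Those with Finn next to Jae: fuse the pair into one unit and seat 4 units around a circle — 2·(3)! = 12.
Subtracting, 24 − 12 = 12.

12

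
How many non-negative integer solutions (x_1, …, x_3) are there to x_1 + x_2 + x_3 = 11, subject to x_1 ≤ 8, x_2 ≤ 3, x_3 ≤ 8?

Without the upper bounds there are C(13,2) = 78 ways to split 11 among 3 variables.
Subtract solutions that violate a single cap (substitute x_i' = x_i − (cap_i+1)): x_1 ≥ 9 gives C(4,2) = 6; x_2 ≥ 4 gives C(9,2) = 36; x_3 ≥ 9 gives C(4,2) = 6. Together 48.
No two caps can be exceeded simultaneously, so the pair terms are all 0.
By inclusion–exclusion the count is 78 − 48 + 0 = 30.

30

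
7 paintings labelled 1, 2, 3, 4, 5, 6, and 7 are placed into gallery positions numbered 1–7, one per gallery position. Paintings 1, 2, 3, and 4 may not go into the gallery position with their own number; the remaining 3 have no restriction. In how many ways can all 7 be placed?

Let Aᵢ (for 1 ≤ i ≤ 4) be the placements that put painting i in its forbidden gallery position. Any j of these fix j positions, leaving (7−j)! ways to fill the rest, and there are C(4,j) ways to pick which j.
By inclusion–exclusion, the number of valid placements is Σ_{j=0}^{4} (−1)^j C(4,j)·(7−j)!.
Computing: 5040 − 2880 + 720 − 96 + 6 = 2790.

2790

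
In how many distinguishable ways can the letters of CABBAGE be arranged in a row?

1260

CABBAGE has 7 letters with A appearing twice and B appearing twice.
Dividing 7! = 5040 by 2!·2! = 4 for the repeated letters gives 1260.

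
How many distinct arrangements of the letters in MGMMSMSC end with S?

210

With the last slot taken by S, it remains to arrange the other 7 letters (MGMMMSC).
Those 7 letters have M appearing 4 times, giving (7)!/(4!) = 210.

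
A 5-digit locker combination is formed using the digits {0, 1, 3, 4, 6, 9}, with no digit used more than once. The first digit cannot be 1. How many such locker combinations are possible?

The first digit has 6−1 = 5 choices (anything except 1).
The remaining 4 digits are filled from the other 5 symbols without repetition: 5 × 4 × 3 × 2 = 120.
Total: 5 × 120 = 600.

600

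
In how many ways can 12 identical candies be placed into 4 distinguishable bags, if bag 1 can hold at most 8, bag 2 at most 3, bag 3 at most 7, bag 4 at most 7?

202

Ignoring the caps, the number of non-negative solutions to x_1+…+x_4 = 12 is C(15,3) = 455.
Subtract solutions that violate a single cap (substitute x_i' = x_i − (cap_i+1)): x_1 ≥ 9 gives C(6,3) = 20; x_2 ≥ 4 gives C(11,3) = 165; x_3 ≥ 8 gives C(7,3) = 35; x_4 ≥ 8 gives C(7,3) = 35. Together 255.
Add back pairs where two caps are both exceeded: 0 + 0 + 0 + 1 + 1 + 0 = 2.
By inclusion–exclusion the count is 455 − 255 + 2 = 202.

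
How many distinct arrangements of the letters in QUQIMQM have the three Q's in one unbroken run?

60

Treat the 3 copies of Q as a single block. The multiset to arrange is then {QQQ, I, M, M, U}, 5 items in all.
That gives (5)!/(2!) = 60 arrangements.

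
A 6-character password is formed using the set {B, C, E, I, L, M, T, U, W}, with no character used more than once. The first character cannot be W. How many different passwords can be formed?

The first character has 9−1 = 8 choices (anything except W).
The remaining 5 characters are filled from the other 8 symbols without repetition: 8 × 7 × 6 × 5 × 4 = 6720.
Total: 8 × 6720 = 53760.

53760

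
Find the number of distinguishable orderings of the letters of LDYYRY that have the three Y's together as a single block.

24

Treat the 3 copies of Y as a single block. The multiset to arrange is then {YYY, D, L, R}, 4 items in all.
All 4 items are distinct, so there are (4)! = 24 arrangements.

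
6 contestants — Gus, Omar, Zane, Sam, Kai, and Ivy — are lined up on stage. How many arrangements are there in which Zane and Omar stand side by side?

Treat {Zane, Omar} as a single unit. There are 5 units to order, and the pair itself can be ordered 2 ways.
So the count is 2·(5)! = 240.

240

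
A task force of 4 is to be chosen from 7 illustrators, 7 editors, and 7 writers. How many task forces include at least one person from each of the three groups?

3087

Unrestricted: C(21,4) = 5985 ways to pick any 4 of the 21.
Subtract selections that omit an entire group: no illustrators → C(14,4) = 1001; no editors → C(14,4) = 1001; no writers → C(14,4) = 1001.
Add back selections omitting two groups (i.e. drawn from a single group): C(7,4) + C(7,4) + C(7,4) = 105.
By inclusion–exclusion: 5985 − 3003 + 105 = 3087.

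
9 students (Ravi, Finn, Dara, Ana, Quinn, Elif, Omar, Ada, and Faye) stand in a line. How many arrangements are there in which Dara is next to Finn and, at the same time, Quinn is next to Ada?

Treat {Dara,Finn} as one block (2 orders) and {Quinn,Ada} as another (2 orders).
That leaves 7 units to arrange: 2 × 2 × 7! = 4 × 5040 = 20160.

20160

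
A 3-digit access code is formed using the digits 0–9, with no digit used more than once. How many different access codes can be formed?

720

With no repetition, fill the 3 digits in order: 10 choices, then 9, down to 8.
10 × 9 × 8 = 720.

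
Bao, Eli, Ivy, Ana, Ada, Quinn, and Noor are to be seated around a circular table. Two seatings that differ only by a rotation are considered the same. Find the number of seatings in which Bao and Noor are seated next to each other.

240

Glue Bao and Noor into a block (2 internal orders). Seating 6 units around a circle gives (5)! arrangements.
So 2 × (5)! = 2 × 120 = 240.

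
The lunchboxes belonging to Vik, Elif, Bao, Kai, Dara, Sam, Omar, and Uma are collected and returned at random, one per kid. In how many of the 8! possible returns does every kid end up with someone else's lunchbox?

This is the derangement count D_8: permutations of 8 items with no fixed point.
By inclusion–exclusion this is Σ_{j=0}^{8} (−1)^j C(8,j)·(8−j)!.
Computing: 40320 − 40320 + 20160 − 6720 + 1680 − 336 + 56 − 8 + 1 = 14833.

14833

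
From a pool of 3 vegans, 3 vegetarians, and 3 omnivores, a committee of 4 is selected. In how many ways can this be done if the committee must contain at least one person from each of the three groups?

With no constraint there are C(9,4) = 126 possible selections.
Subtract selections that omit an entire group: no vegans → C(6,4) = 15; no vegetarians → C(6,4) = 15; no omnivores → C(6,4) = 15.
Add back selections omitting two groups (i.e. drawn from a single group): C(3,4) + C(3,4) + C(3,4) = 0.
By inclusion–exclusion: 126 − 45 + 0 = 81.

81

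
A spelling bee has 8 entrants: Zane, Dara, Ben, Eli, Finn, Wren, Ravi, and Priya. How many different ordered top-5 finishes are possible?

This is an ordered selection of 5 from 8: P(8,5).
That gives 8 × 7 × 6 × 5 × 4 = 6720.

6720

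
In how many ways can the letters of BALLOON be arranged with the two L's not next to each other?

900

There are 7!/(2!·2!) = 1260 arrangements of BALLOON in total.
If the two L's are adjacent, glue them into one block, leaving 6 items to arrange: (6)!/(2!) = 360 ways.
Hence 1260 − 360 = 900.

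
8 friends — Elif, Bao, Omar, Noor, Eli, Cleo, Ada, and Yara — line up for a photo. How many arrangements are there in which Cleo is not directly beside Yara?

30240

There are 8! = 40320 arrangements in all. If Cleo and Yara are adjacent, merging them into one block gives 2·(7)! = 10080 arrangements.
So 40320 − 10080 = 30240 arrangements keep them apart.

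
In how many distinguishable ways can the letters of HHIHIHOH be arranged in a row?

HHIHIHOH has 8 letters with H appearing 5 times and I appearing twice.
The number of distinct arrangements is 8!/(5!·2!) = 40320/240 = 168.

168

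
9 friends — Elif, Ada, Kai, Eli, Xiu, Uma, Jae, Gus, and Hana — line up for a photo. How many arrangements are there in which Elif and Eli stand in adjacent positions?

Treat {Elif, Eli} as a single unit. There are 8 units to order, and the pair itself can be ordered 2 ways.
That gives 2 × 8! = 2 × 40320 = 80640.

80640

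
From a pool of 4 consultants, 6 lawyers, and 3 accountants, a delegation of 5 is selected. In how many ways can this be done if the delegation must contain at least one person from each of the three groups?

894

With no constraint there are C(13,5) = 1287 possible selections.
Subtract selections that omit an entire group: no consultants → C(9,5) = 126; no lawyers → C(7,5) = 21; no accountants → C(10,5) = 252.
Add back selections omitting two groups (i.e. drawn from a single group): C(4,5) + C(6,5) + C(3,5) = 6.
By inclusion–exclusion: 1287 − 399 + 6 = 894.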